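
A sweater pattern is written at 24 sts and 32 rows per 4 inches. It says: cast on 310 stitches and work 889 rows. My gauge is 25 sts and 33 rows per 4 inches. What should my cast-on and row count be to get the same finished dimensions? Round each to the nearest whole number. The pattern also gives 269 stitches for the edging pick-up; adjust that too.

Cast on 323 stitches; work 917 rows; edging pick-up 280 stitches.

Stitches: 310 × 25/24 = 322.92 → 323.
Rows: 889 × 33/32 = 916.78 → 917.
edging pick-up: 269 × 25/24 = 280.21 → 280.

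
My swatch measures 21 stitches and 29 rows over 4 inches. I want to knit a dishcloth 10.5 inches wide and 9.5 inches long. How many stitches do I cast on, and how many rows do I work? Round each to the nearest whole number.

Stitch gauge = 21/4 = 5.25 sts/in; 10.5 × 5.25 = 55.12 → 55 sts.
Row gauge = 29/4 = 7.25 rows/in; 9.5 × 7.25 = 68.88 → 69 rows.

Cast on 55 stitches and work 69 rows.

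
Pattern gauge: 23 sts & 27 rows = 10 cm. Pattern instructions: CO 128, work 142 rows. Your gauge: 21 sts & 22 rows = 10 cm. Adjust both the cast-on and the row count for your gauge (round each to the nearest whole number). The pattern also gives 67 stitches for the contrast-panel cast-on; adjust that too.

Stitches: 128 × 21/23 = 116.87 → 117.
Rows: 142 × 22/27 = 115.70 → 116.
contrast-panel cast-on: 67 × 21/23 = 61.17 → 61.

Cast on 117 stitches; work 116 rows; contrast-panel cast-on 61 stitches.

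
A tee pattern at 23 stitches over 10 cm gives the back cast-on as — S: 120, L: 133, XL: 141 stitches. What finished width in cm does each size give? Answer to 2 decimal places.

S 52.17 cm; L 57.83 cm; XL 61.30 cm.

23/10 = 2.3 sts per cm.
S: 120 / 2.3 = 52.174 → 52.17 cm.
L: 133 / 2.3 = 57.826 → 57.83 cm.
XL: 141 / 2.3 = 61.304 → 61.30 cm.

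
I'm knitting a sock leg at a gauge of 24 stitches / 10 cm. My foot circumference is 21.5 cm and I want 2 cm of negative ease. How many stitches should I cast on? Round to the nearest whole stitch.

Finished = 21.5 − 2 = 19.5 cm.
24 / 10 = 2.4 sts per cm.
19.50 × 2.4 = 46.80 sts.
→ 47 sts.

CO 47 sts.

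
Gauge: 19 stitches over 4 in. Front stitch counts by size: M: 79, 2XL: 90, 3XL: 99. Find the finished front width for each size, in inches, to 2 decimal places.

19/4 = 4.75 sts per in.
M: 79 / 4.75 = 16.632 → 16.63 in.
2XL: 90 / 4.75 = 18.947 → 18.95 in.
3XL: 99 / 4.75 = 20.842 → 20.84 in.

M 16.63 inches; 2XL 18.95 inches; 3XL 20.84 inches.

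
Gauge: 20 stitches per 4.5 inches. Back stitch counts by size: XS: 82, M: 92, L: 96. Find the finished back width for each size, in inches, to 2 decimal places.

20/4.5 = 4.444 sts per in.
XS: 82 / 4.444 = 18.450 → 18.45 in.
M: 92 / 4.444 = 20.700 → 20.70 in.
L: 96 / 4.444 = 21.600 → 21.60 in.

XS 18.45 inches; M 20.70 inches; L 21.60 inches.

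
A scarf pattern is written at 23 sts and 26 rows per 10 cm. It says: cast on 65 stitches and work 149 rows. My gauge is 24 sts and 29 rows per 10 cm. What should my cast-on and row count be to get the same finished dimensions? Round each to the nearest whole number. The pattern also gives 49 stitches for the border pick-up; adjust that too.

Stitches: 65 × 24/23 = 67.83 → 68.
Rows: 149 × 29/26 = 166.19 → 166.
border pick-up: 49 × 24/23 = 51.13 → 51.

Cast on 68 stitches; work 166 rows; border pick-up 51 stitches.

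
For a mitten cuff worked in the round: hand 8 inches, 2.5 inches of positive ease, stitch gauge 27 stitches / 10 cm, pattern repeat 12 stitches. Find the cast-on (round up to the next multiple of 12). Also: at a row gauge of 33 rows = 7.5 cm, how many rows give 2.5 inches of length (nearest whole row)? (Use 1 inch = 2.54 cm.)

Finished = 8 + 2.5 = 10.5 inches.
10.5 inches × 2.54 = 26.67 cm.
27/10 = 2.7 sts per cm; 26.67 × 2.7 = 72.01 sts.
Next multiple of 12 → 84.
2.5 inches = 6.35 cm; × 4.4 = 27.94 → 28 rows.

Cast on 84 stitches; work 28 rows.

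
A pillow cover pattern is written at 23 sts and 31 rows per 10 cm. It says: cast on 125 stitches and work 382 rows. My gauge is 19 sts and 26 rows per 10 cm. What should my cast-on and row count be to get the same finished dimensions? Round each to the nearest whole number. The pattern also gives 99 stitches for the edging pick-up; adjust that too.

Cast on 103 stitches; work 320 rows; edging pick-up 82 stitches.

Stitches: 125 × 19/23 = 103.26 → 103.
Rows: 382 × 26/31 = 320.39 → 320.
edging pick-up: 99 × 19/23 = 81.78 → 82.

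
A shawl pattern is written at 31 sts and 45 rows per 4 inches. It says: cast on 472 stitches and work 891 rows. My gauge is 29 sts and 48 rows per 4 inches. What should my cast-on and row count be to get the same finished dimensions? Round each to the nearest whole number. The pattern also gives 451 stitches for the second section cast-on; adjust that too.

Stitches: 472 × 29/31 = 441.55 → 442.
Rows: 891 × 48/45 = 950.40 → 950.
second section cast-on: 451 × 29/31 = 421.90 → 422.

Cast on 442 stitches; work 950 rows; second section cast-on 422 stitches.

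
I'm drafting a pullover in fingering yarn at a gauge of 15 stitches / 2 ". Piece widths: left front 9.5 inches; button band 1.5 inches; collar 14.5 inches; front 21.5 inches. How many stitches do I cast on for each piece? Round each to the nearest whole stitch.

Rate = 15/2 = 7.5 sts per in.
left front: 9.5 × 7.5 = 71.25 → 71.
button band: 1.5 × 7.5 = 11.25 → 11.
collar: 14.5 × 7.5 = 108.75 → 109.
front: 21.5 × 7.5 = 161.25 → 161.

left front 71; button band 11; collar 109; front 161.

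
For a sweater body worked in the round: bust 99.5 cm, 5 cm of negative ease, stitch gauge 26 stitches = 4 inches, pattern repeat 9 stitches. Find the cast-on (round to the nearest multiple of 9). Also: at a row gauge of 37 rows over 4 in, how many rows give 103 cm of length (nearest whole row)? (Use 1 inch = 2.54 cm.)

Cast on 243 stitches; work 375 rows.

Finished = 99.5 − 5 = 94.5 cm.
94.5 cm × 1/2.54 = 37.20 inches.
26/4 = 6.5 sts per in; 37.20 × 6.5 = 241.83 sts.
Nearest multiple of 9 → 243.
103 cm = 40.55 inches; × 9.25 = 375.10 → 375 rows.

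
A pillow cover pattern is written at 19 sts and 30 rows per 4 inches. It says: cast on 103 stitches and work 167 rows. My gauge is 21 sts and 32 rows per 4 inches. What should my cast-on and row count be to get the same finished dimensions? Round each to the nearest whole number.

Cast on 114 stitches; work 178 rows.

Stitches: 103 × 21/19 = 113.84 → 114.
Rows: 167 × 32/30 = 178.13 → 178.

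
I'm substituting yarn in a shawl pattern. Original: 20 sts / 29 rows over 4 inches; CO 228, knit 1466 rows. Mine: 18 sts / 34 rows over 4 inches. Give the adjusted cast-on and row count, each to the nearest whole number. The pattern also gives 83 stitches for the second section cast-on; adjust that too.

Cast on 205 stitches; work 1719 rows; second section cast-on 75 stitches.

Stitches: 228 × 18/20 = 205.20 → 205.
Rows: 1466 × 34/29 = 1718.76 → 1719.
second section cast-on: 83 × 18/20 = 74.70 → 75.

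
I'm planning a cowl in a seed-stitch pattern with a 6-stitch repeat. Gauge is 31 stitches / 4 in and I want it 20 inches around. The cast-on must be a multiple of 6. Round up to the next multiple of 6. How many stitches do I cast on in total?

31 / 4 = 7.75 sts per inch.
20 × 7.75 = 155.00 sts.
Next multiple of 6: 156.

Cast on 156 stitches.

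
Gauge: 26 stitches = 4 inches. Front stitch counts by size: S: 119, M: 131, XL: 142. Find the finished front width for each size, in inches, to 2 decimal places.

S 18.31 inches; M 20.15 inches; XL 21.85 inches.

26/4 = 6.5 sts per in.
S: 119 / 6.5 = 18.308 → 18.31 in.
M: 131 / 6.5 = 20.154 → 20.15 in.
XL: 142 / 6.5 = 21.846 → 21.85 in.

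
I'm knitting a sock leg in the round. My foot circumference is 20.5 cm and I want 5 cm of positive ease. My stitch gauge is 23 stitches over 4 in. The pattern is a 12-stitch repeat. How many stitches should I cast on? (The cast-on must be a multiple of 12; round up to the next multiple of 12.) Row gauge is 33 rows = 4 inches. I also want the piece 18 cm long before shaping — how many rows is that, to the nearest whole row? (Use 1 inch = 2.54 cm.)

Cast on 60 stitches; work 58 rows.

Finished = 20.5 + 5 = 25.5 cm.
25.5 cm × 1/2.54 = 10.04 inches.
23/4 = 5.75 sts per in; 10.04 × 5.75 = 57.73 sts.
Next multiple of 12 → 60.
18 cm = 7.09 inches; × 8.25 = 58.46 → 58 rows.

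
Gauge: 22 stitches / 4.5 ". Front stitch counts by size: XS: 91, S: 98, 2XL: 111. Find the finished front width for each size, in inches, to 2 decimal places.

XS 18.61 inches; S 20.05 inches; 2XL 22.70 inches.

22/4.5 = 4.889 sts per in.
XS: 91 / 4.889 = 18.614 → 18.61 in.
S: 98 / 4.889 = 20.045 → 20.05 in.
2XL: 111 / 4.889 = 22.705 → 22.70 in.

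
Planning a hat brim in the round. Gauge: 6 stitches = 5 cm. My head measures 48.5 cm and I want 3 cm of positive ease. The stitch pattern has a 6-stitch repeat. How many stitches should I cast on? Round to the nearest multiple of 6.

60 stitches.

Finished = 48.5 + 3 = 51.5 cm.
6 / 5 = 1.2 sts/cm.
51.5 × 1.2 = 61.80 sts.
Nearest multiple of 6: 60.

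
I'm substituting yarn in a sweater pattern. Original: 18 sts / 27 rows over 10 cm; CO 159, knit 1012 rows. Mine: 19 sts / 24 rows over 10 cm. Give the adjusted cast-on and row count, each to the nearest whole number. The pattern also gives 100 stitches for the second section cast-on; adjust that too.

Cast on 168 stitches; work 900 rows; second section cast-on 106 stitches.

Stitches: 159 × 19/18 = 167.83 → 168.
Rows: 1012 × 24/27 = 899.56 → 900.
second section cast-on: 100 × 19/18 = 105.56 → 106.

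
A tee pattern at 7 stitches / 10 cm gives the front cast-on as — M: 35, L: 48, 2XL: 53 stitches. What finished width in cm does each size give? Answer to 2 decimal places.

7/10 = 0.7 sts per cm.
M: 35 / 0.7 = 50.000 → 50.00 cm.
L: 48 / 0.7 = 68.571 → 68.57 cm.
2XL: 53 / 0.7 = 75.714 → 75.71 cm.

M 50.00 cm; L 68.57 cm; 2XL 75.71 cm.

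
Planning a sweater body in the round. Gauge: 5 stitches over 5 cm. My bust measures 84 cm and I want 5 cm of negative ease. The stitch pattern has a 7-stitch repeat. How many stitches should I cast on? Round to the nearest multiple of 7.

Cast on 77 stitches.

Finished = 84 − 5 = 79 cm.
5 / 5 = 1 sts/cm.
79 × 1 = 79.00 sts.
Nearest multiple of 7: 77.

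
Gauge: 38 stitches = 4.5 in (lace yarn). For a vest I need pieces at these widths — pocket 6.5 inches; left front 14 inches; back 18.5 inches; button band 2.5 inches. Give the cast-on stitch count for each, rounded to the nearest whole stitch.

Rate = 38/4.5 = 8.444 sts per in.
pocket: 6.5 × 8.444 = 54.89 → 55.
left front: 14 × 8.444 = 118.22 → 118.
back: 18.5 × 8.444 = 156.22 → 156.
button band: 2.5 × 8.444 = 21.11 → 21.

pocket 55; left front 118; back 156; button band 21.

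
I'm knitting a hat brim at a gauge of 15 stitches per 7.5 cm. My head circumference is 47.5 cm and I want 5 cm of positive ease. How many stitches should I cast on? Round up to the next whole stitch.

Cast on 105 stitches.

Finished = 47.5 + 5 = 52.5 cm.
15 / 7.5 = 2 sts per cm.
52.50 × 2 = 105.00 sts.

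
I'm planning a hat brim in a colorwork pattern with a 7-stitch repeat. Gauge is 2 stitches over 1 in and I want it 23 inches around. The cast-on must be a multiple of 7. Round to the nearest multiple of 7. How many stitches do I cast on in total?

2 / 1 = 2 sts per inch.
23 × 2 = 46.00 sts.
Nearest multiple of 7: 49.

Cast on 49 stitches.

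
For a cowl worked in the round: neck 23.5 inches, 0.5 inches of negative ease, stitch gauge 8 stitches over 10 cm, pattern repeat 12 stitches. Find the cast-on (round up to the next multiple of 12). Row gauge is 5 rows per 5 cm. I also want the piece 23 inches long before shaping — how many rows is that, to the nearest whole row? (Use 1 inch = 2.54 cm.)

Cast on 48 stitches; work 58 rows.

Finished = 23.5 − 0.5 = 23 inches.
23 inches × 2.54 = 58.42 cm.
8/10 = 0.8 sts per cm; 58.42 × 0.8 = 46.74 sts.
Next multiple of 12 → 48.
23 inches = 58.42 cm; × 1 = 58.42 → 58 rows.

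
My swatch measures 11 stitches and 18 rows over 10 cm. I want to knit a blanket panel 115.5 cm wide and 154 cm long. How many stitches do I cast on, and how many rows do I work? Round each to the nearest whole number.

Stitch gauge = 11/10 = 1.1 sts/cm; 115.5 × 1.1 = 127.05 → 127 sts.
Row gauge = 18/10 = 1.8 rows/cm; 154 × 1.8 = 277.20 → 277 rows.

Cast on 127 stitches and work 277 rows.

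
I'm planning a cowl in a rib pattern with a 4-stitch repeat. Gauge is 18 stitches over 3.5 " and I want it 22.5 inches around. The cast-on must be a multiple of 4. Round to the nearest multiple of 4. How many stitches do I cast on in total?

Cast on 116 stitches.

18 / 3.5 = 5.143 sts per inch.
22.5 × 5.143 = 115.71 sts.
Nearest multiple of 4: 116.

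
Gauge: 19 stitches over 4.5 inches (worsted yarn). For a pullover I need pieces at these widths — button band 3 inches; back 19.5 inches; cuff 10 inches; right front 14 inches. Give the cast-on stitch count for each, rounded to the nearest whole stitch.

Rate = 19/4.5 = 4.222 sts per in.
button band: 3 × 4.222 = 12.67 → 13.
back: 19.5 × 4.222 = 82.33 → 82.
cuff: 10 × 4.222 = 42.22 → 42.
right front: 14 × 4.222 = 59.11 → 59.

button band 13; back 82; cuff 42; right front 59.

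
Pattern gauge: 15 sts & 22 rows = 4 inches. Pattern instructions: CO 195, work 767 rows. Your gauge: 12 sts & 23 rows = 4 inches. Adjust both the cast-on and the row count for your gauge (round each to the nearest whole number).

Cast on 156 stitches; work 802 rows.

Stitches: 195 × 12/15 = 156.00 → 156.
Rows: 767 × 23/22 = 801.86 → 802.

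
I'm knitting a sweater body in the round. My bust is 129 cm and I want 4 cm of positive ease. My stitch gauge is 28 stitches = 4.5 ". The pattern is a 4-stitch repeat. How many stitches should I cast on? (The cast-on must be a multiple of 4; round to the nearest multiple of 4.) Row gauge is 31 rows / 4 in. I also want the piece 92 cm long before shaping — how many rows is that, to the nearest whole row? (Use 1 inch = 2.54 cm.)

Finished = 129 + 4 = 133 cm.
133 cm × 1/2.54 = 52.36 inches.
28/4.5 = 6.222 sts per in; 52.36 × 6.222 = 325.81 sts.
Nearest multiple of 4 → 324.
92 cm = 36.22 inches; × 7.75 = 280.71 → 281 rows.

Cast on 324 stitches; work 281 rows.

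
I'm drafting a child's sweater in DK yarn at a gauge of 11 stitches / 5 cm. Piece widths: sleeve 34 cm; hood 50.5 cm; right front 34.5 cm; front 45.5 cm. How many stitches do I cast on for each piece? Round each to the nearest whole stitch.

sleeve 75; hood 111; right front 76; front 100.

Rate = 11/5 = 2.2 sts per cm.
sleeve: 34 × 2.2 = 74.80 → 75.
hood: 50.5 × 2.2 = 111.10 → 111.
right front: 34.5 × 2.2 = 75.90 → 76.
front: 45.5 × 2.2 = 100.10 → 100.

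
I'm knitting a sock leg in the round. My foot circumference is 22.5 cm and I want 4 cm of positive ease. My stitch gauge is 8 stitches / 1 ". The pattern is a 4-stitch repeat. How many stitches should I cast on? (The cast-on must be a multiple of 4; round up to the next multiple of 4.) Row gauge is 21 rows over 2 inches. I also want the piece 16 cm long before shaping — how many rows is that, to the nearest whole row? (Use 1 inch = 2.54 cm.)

Finished = 22.5 + 4 = 26.5 cm.
26.5 cm × 1/2.54 = 10.43 inches.
8/1 = 8 sts per in; 10.43 × 8 = 83.46 sts.
Next multiple of 4 → 84.
16 cm = 6.30 inches; × 10.5 = 66.14 → 66 rows.

Cast on 84 stitches; work 66 rows.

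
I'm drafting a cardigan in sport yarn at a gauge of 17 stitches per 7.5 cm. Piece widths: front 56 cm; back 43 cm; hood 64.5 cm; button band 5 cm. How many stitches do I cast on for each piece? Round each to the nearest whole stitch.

Rate = 17/7.5 = 2.267 sts per cm.
front: 56 × 2.267 = 126.93 → 127.
back: 43 × 2.267 = 97.47 → 97.
hood: 64.5 × 2.267 = 146.20 → 146.
button band: 5 × 2.267 = 11.33 → 11.

front 127; back 97; hood 146; button band 11.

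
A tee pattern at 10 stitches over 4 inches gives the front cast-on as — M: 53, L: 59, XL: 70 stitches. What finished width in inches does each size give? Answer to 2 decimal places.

M 21.20 inches; L 23.60 inches; XL 28.00 inches.

10/4 = 2.5 sts per in.
M: 53 / 2.5 = 21.200 → 21.20 in.
L: 59 / 2.5 = 23.600 → 23.60 in.
XL: 70 / 2.5 = 28.000 → 28.00 in.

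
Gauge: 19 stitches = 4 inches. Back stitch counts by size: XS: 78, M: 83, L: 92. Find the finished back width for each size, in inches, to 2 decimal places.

XS 16.42 inches; M 17.47 inches; L 19.37 inches.

19/4 = 4.75 sts per in.
XS: 78 / 4.75 = 16.421 → 16.42 in.
M: 83 / 4.75 = 17.474 → 17.47 in.
L: 92 / 4.75 = 19.368 → 19.37 in.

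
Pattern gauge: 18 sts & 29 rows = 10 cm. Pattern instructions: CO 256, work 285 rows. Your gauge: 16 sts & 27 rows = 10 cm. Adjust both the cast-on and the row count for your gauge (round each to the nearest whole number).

Cast on 228 stitches; work 265 rows.

Stitches: 256 × 16/18 = 227.56 → 228.
Rows: 285 × 27/29 = 265.34 → 265.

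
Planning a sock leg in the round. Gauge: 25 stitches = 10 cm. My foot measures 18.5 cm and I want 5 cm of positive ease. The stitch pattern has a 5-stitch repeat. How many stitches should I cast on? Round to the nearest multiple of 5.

Cast on 60 stitches.

Finished = 18.5 + 5 = 23.5 cm.
25 / 10 = 2.5 sts/cm.
23.5 × 2.5 = 58.75 sts.
Nearest multiple of 5: 60.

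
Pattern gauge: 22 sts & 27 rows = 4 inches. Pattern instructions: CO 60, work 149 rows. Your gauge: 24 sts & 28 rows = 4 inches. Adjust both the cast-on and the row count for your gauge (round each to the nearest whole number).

Cast on 65 stitches; work 155 rows.

Stitches: 60 × 24/22 = 65.45 → 65.
Rows: 149 × 28/27 = 154.52 → 155.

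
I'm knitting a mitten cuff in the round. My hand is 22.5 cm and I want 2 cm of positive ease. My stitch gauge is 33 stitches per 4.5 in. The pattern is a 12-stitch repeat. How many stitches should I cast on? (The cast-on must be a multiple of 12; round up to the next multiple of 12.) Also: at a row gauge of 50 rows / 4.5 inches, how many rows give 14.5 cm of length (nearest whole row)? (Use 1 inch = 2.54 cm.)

Cast on 72 stitches; work 63 rows.

Finished = 22.5 + 2 = 24.5 cm.
24.5 cm × 1/2.54 = 9.65 inches.
33/4.5 = 7.333 sts per in; 9.65 × 7.333 = 70.73 sts.
Next multiple of 12 → 72.
14.5 cm = 5.71 inches; × 11.111 = 63.43 → 63 rows.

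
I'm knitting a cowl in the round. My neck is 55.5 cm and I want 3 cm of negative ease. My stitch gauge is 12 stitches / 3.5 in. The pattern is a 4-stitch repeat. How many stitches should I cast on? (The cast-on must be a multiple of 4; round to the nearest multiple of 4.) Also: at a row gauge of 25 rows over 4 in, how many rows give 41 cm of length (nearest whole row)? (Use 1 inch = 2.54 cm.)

Cast on 72 stitches; work 101 rows.

Finished = 55.5 − 3 = 52.5 cm.
52.5 cm × 1/2.54 = 20.67 inches.
12/3.5 = 3.429 sts per in; 20.67 × 3.429 = 70.87 sts.
Nearest multiple of 4 → 72.
41 cm = 16.14 inches; × 6.25 = 100.89 → 101 rows.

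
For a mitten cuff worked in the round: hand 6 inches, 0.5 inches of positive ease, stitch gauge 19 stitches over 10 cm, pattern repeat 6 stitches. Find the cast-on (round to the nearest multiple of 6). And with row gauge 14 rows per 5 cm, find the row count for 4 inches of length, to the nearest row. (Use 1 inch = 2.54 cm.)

Finished = 6 + 0.5 = 6.5 inches.
6.5 inches × 2.54 = 16.51 cm.
19/10 = 1.9 sts per cm; 16.51 × 1.9 = 31.37 sts.
Nearest multiple of 6 → 30.
4 inches = 10.16 cm; × 2.8 = 28.45 → 28 rows.

Cast on 30 stitches; work 28 rows.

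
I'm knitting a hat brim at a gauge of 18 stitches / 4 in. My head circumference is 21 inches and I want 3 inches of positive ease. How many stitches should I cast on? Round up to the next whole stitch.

Finished = 21 + 3 = 24 in.
18 / 4 = 4.5 sts per inch.
24.00 × 4.5 = 108.00 sts.

108 stitches.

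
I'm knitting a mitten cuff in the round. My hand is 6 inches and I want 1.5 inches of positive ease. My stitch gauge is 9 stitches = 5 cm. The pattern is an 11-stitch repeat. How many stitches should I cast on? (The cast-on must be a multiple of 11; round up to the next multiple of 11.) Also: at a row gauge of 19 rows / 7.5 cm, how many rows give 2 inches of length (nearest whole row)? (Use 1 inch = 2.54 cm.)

Finished = 6 + 1.5 = 7.5 inches.
7.5 inches × 2.54 = 19.05 cm.
9/5 = 1.8 sts per cm; 19.05 × 1.8 = 34.29 sts.
Next multiple of 11 → 44.
2 inches = 5.08 cm; × 2.533 = 12.87 → 13 rows.

Cast on 44 stitches; work 13 rows.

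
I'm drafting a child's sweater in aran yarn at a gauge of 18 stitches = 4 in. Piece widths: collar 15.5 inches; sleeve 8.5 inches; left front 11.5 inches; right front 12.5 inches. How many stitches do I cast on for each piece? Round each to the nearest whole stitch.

collar 70; sleeve 38; left front 52; right front 56.

Rate = 18/4 = 4.5 sts per in.
collar: 15.5 × 4.5 = 69.75 → 70.
sleeve: 8.5 × 4.5 = 38.25 → 38.
left front: 11.5 × 4.5 = 51.75 → 52.
right front: 12.5 × 4.5 = 56.25 → 56.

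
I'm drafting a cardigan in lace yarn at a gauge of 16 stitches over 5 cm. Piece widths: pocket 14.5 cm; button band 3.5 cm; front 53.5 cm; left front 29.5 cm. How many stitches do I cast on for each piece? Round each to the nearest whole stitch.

pocket 46; button band 11; front 171; left front 94.

Rate = 16/5 = 3.2 sts per cm.
pocket: 14.5 × 3.2 = 46.40 → 46.
button band: 3.5 × 3.2 = 11.20 → 11.
front: 53.5 × 3.2 = 171.20 → 171.
left front: 29.5 × 3.2 = 94.40 → 94.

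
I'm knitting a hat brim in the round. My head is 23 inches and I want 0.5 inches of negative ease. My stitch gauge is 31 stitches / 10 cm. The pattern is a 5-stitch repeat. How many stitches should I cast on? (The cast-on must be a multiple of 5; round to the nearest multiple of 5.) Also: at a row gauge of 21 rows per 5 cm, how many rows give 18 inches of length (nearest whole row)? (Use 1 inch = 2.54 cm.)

Finished = 23 − 0.5 = 22.5 inches.
22.5 inches × 2.54 = 57.15 cm.
31/10 = 3.1 sts per cm; 57.15 × 3.1 = 177.16 sts.
Nearest multiple of 5 → 175.
18 inches = 45.72 cm; × 4.2 = 192.02 → 192 rows.

Cast on 175 stitches; work 192 rows.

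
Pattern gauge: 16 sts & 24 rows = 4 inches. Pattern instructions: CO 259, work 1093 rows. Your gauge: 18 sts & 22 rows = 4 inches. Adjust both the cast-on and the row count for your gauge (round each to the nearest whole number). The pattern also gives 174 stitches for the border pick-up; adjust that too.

Cast on 291 stitches; work 1002 rows; border pick-up 196 stitches.

Stitches: 259 × 18/16 = 291.38 → 291.
Rows: 1093 × 22/24 = 1001.92 → 1002.
border pick-up: 174 × 18/16 = 195.75 → 196.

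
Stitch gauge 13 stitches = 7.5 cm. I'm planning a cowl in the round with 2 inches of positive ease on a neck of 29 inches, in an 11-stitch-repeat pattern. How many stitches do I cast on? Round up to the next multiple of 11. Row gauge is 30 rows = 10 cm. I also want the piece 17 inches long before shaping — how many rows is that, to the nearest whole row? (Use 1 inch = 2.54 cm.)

Cast on 143 stitches; work 130 rows.

Finished = 29 + 2 = 31 inches.
31 inches × 2.54 = 78.74 cm.
13/7.5 = 1.733 sts per cm; 78.74 × 1.733 = 136.48 sts.
Next multiple of 11 → 143.
17 inches = 43.18 cm; × 3 = 129.54 → 130 rows.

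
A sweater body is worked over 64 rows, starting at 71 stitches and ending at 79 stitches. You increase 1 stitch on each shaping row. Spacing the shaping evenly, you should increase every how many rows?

Increase every 8th row.

Stitches to add: |79 − 71| = 8.
Shaping rows needed: 8 / 1 = 8.
64 rows / 8 = every 8 rows.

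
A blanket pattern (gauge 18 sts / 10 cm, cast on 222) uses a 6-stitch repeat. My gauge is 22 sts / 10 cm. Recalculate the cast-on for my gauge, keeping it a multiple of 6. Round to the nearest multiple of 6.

270 stitches.

222 × 22 / 18 = 271.33.
Nearest multiple of 6: 270.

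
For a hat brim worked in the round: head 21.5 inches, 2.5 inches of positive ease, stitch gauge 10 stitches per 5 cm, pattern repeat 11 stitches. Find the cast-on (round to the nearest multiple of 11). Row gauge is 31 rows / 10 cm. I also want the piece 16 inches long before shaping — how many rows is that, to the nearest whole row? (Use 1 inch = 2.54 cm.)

Cast on 121 stitches; work 126 rows.

Finished = 21.5 + 2.5 = 24 inches.
24 inches × 2.54 = 60.96 cm.
10/5 = 2 sts per cm; 60.96 × 2 = 121.92 sts.
Nearest multiple of 11 → 121.
16 inches = 40.64 cm; × 3.1 = 125.98 → 126 rows.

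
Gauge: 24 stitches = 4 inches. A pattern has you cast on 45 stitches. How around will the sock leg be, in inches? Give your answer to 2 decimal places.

24 stitches / 4 inch = 6 stitches per inch.
45 / 6 = 7.500 inches.

7.50 inches.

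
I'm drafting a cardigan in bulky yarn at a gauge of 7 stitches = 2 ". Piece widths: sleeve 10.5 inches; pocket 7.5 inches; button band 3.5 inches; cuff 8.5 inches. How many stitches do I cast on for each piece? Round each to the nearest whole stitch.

sleeve 37; pocket 26; button band 12; cuff 30.

Rate = 7/2 = 3.5 sts per in.
sleeve: 10.5 × 3.5 = 36.75 → 37.
pocket: 7.5 × 3.5 = 26.25 → 26.
button band: 3.5 × 3.5 = 12.25 → 12.
cuff: 8.5 × 3.5 = 29.75 → 30.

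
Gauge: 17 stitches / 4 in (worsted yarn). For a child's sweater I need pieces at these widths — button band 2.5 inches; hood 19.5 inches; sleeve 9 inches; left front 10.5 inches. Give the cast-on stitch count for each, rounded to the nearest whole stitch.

Rate = 17/4 = 4.25 sts per in.
button band: 2.5 × 4.25 = 10.62 → 11.
hood: 19.5 × 4.25 = 82.88 → 83.
sleeve: 9 × 4.25 = 38.25 → 38.
left front: 10.5 × 4.25 = 44.62 → 45.

button band 11; hood 83; sleeve 38; left front 45.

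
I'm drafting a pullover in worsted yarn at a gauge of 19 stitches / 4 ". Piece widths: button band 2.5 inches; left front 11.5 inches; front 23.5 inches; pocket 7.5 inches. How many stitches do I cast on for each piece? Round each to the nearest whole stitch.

Rate = 19/4 = 4.75 sts per in.
button band: 2.5 × 4.75 = 11.88 → 12.
left front: 11.5 × 4.75 = 54.62 → 55.
front: 23.5 × 4.75 = 111.62 → 112.
pocket: 7.5 × 4.75 = 35.62 → 36.

button band 12; left front 55; front 112; pocket 36.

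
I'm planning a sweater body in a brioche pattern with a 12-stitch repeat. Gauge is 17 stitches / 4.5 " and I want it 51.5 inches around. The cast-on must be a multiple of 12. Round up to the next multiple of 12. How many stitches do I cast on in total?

17 / 4.5 = 3.778 sts per inch.
51.5 × 3.778 = 194.56 sts.
Next multiple of 12: 204.

204 stitches.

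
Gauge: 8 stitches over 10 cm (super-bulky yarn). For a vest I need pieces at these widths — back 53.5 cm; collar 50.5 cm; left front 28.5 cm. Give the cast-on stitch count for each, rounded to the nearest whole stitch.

Rate = 8/10 = 0.8 sts per cm.
back: 53.5 × 0.8 = 42.80 → 43.
collar: 50.5 × 0.8 = 40.40 → 40.
left front: 28.5 × 0.8 = 22.80 → 23.

back 43; collar 40; left front 23.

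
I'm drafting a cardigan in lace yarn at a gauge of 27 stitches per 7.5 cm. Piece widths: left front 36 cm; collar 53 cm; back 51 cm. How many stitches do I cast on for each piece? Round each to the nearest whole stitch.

Rate = 27/7.5 = 3.6 sts per cm.
left front: 36 × 3.6 = 129.60 → 130.
collar: 53 × 3.6 = 190.80 → 191.
back: 51 × 3.6 = 183.60 → 184.

left front 130; collar 191; back 184.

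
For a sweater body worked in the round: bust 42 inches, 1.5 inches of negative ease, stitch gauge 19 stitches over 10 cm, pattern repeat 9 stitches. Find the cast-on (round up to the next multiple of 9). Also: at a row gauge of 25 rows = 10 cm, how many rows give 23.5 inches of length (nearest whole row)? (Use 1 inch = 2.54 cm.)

Finished = 42 − 1.5 = 40.5 inches.
40.5 inches × 2.54 = 102.87 cm.
19/10 = 1.9 sts per cm; 102.87 × 1.9 = 195.45 sts.
Next multiple of 9 → 198.
23.5 inches = 59.69 cm; × 2.5 = 149.22 → 149 rows.

Cast on 198 stitches; work 149 rows.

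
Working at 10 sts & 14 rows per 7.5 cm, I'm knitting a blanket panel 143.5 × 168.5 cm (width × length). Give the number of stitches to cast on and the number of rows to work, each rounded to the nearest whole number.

Stitch gauge = 10/7.5 = 1.333 sts/cm; 143.5 × 1.333 = 191.33 → 191 sts.
Row gauge = 14/7.5 = 1.867 rows/cm; 168.5 × 1.867 = 314.53 → 315 rows.

Cast on 191 stitches and work 315 rows.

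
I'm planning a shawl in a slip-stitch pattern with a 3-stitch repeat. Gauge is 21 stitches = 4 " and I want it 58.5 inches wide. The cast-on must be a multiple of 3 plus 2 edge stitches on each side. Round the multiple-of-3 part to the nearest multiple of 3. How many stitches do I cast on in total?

21 / 4 = 5.25 sts per inch.
58.5 × 5.25 = 307.12 sts.
Less 4 edge sts → 303.12 for the repeat.
Nearest multiple of 3: 303.
Add back 4 edge sts → 307.

CO 307 sts.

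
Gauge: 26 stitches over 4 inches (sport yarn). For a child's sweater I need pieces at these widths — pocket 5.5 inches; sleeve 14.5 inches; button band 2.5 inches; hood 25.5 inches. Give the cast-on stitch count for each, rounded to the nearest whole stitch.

pocket 36; sleeve 94; button band 16; hood 166.

Rate = 26/4 = 6.5 sts per in.
pocket: 5.5 × 6.5 = 35.75 → 36.
sleeve: 14.5 × 6.5 = 94.25 → 94.
button band: 2.5 × 6.5 = 16.25 → 16.
hood: 25.5 × 6.5 = 165.75 → 166.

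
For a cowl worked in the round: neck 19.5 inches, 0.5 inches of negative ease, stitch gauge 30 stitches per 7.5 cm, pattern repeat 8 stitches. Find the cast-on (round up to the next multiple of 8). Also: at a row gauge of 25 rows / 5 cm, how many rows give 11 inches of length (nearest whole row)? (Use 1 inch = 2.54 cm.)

Finished = 19.5 − 0.5 = 19 inches.
19 inches × 2.54 = 48.26 cm.
30/7.5 = 4 sts per cm; 48.26 × 4 = 193.04 sts.
Next multiple of 8 → 200.
11 inches = 27.94 cm; × 5 = 139.70 → 140 rows.

Cast on 200 stitches; work 140 rows.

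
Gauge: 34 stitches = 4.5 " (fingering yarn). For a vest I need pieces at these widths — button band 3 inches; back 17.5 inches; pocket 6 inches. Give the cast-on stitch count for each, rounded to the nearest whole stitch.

Rate = 34/4.5 = 7.556 sts per in.
button band: 3 × 7.556 = 22.67 → 23.
back: 17.5 × 7.556 = 132.22 → 132.
pocket: 6 × 7.556 = 45.33 → 45.

button band 23; back 132; pocket 45.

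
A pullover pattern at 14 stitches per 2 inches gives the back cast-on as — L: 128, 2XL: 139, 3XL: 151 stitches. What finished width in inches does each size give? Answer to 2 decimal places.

L 18.29 inches; 2XL 19.86 inches; 3XL 21.57 inches.

14/2 = 7 sts per in.
L: 128 / 7 = 18.286 → 18.29 in.
2XL: 139 / 7 = 19.857 → 19.86 in.
3XL: 151 / 7 = 21.571 → 21.57 in.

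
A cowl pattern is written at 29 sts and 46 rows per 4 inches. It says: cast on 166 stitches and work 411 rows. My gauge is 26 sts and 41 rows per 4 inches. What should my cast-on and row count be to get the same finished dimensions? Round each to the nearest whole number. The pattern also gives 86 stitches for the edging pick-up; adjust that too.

Cast on 149 stitches; work 366 rows; edging pick-up 77 stitches.

Stitches: 166 × 26/29 = 148.83 → 149.
Rows: 411 × 41/46 = 366.33 → 366.
edging pick-up: 86 × 26/29 = 77.10 → 77.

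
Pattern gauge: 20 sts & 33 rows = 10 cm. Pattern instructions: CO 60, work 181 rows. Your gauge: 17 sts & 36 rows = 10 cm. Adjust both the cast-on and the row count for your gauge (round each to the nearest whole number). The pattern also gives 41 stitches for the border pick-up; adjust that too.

Cast on 51 stitches; work 197 rows; border pick-up 35 stitches.

Stitches: 60 × 17/20 = 51.00 → 51.
Rows: 181 × 36/33 = 197.45 → 197.
border pick-up: 41 × 17/20 = 34.85 → 35.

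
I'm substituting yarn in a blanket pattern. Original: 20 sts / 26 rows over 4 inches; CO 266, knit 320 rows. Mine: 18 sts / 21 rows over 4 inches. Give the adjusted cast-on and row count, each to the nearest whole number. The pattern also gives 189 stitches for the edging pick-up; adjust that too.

Stitches: 266 × 18/20 = 239.40 → 239.
Rows: 320 × 21/26 = 258.46 → 258.
edging pick-up: 189 × 18/20 = 170.10 → 170.

Cast on 239 stitches; work 258 rows; edging pick-up 170 stitches.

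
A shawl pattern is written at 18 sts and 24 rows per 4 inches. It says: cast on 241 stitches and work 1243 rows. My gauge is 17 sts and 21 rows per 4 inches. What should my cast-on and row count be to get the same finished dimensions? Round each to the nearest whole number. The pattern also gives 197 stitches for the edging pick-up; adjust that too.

Cast on 228 stitches; work 1088 rows; edging pick-up 186 stitches.

Stitches: 241 × 17/18 = 227.61 → 228.
Rows: 1243 × 21/24 = 1087.62 → 1088.
edging pick-up: 197 × 17/18 = 186.06 → 186.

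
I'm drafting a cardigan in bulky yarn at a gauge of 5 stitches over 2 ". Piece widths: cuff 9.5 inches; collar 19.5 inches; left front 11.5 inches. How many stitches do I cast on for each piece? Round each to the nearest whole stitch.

Rate = 5/2 = 2.5 sts per in.
cuff: 9.5 × 2.5 = 23.75 → 24.
collar: 19.5 × 2.5 = 48.75 → 49.
left front: 11.5 × 2.5 = 28.75 → 29.

cuff 24; collar 49; left front 29.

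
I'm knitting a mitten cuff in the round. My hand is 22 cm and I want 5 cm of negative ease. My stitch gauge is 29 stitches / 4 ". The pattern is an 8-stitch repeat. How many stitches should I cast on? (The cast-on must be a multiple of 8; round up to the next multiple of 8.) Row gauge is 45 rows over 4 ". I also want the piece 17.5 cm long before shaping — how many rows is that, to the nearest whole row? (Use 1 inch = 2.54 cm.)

Finished = 22 − 5 = 17 cm.
17 cm × 1/2.54 = 6.69 inches.
29/4 = 7.25 sts per in; 6.69 × 7.25 = 48.52 sts.
Next multiple of 8 → 56.
17.5 cm = 6.89 inches; × 11.25 = 77.51 → 78 rows.

Cast on 56 stitches; work 78 rows.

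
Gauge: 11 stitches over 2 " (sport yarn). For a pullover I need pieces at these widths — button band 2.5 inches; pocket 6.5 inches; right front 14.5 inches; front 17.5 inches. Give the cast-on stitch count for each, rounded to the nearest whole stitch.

Rate = 11/2 = 5.5 sts per in.
button band: 2.5 × 5.5 = 13.75 → 14.
pocket: 6.5 × 5.5 = 35.75 → 36.
right front: 14.5 × 5.5 = 79.75 → 80.
front: 17.5 × 5.5 = 96.25 → 96.

button band 14; pocket 36; right front 80; front 96.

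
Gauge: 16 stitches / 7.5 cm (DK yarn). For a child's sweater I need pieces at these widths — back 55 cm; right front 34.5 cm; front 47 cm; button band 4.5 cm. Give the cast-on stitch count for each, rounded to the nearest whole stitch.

back 117; right front 74; front 100; button band 10.

Rate = 16/7.5 = 2.133 sts per cm.
back: 55 × 2.133 = 117.33 → 117.
right front: 34.5 × 2.133 = 73.60 → 74.
front: 47 × 2.133 = 100.27 → 100.
button band: 4.5 × 2.133 = 9.60 → 10.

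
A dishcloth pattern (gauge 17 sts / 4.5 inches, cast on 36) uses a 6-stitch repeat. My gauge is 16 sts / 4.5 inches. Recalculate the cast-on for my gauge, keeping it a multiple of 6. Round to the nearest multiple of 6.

36 stitches.

36 × 16 / 17 = 33.88.
Nearest multiple of 6: 36.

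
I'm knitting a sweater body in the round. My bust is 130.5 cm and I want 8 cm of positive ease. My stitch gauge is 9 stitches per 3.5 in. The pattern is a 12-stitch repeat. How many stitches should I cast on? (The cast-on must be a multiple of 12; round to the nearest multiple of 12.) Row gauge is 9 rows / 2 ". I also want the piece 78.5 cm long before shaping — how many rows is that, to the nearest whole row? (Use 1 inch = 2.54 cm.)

Cast on 144 stitches; work 139 rows.

Finished = 130.5 + 8 = 138.5 cm.
138.5 cm × 1/2.54 = 54.53 inches.
9/3.5 = 2.571 sts per in; 54.53 × 2.571 = 140.21 sts.
Nearest multiple of 12 → 144.
78.5 cm = 30.91 inches; × 4.5 = 139.07 → 139 rows.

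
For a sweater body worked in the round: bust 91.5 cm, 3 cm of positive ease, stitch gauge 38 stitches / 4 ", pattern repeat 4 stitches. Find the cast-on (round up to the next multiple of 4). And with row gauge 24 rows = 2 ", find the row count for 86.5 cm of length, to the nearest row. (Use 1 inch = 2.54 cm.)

Cast on 356 stitches; work 409 rows.

Finished = 91.5 + 3 = 94.5 cm.
94.5 cm × 1/2.54 = 37.20 inches.
38/4 = 9.5 sts per in; 37.20 × 9.5 = 353.44 sts.
Next multiple of 4 → 356.
86.5 cm = 34.06 inches; × 12 = 408.66 → 409 rows.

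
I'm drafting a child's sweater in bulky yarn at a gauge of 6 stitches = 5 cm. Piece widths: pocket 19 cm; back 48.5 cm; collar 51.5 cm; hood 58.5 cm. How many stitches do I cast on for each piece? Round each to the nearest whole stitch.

Rate = 6/5 = 1.2 sts per cm.
pocket: 19 × 1.2 = 22.80 → 23.
back: 48.5 × 1.2 = 58.20 → 58.
collar: 51.5 × 1.2 = 61.80 → 62.
hood: 58.5 × 1.2 = 70.20 → 70.

pocket 23; back 58; collar 62; hood 70.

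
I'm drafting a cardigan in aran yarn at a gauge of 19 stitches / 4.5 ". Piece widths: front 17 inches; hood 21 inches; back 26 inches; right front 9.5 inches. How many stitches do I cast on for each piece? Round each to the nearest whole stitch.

front 72; hood 89; back 110; right front 40.

Rate = 19/4.5 = 4.222 sts per in.
front: 17 × 4.222 = 71.78 → 72.
hood: 21 × 4.222 = 88.67 → 89.
back: 26 × 4.222 = 109.78 → 110.
right front: 9.5 × 4.222 = 40.11 → 40.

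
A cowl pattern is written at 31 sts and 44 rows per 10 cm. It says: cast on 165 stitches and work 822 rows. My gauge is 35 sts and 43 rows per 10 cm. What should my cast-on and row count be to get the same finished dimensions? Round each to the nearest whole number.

Cast on 186 stitches; work 803 rows.

Stitches: 165 × 35/31 = 186.29 → 186.
Rows: 822 × 43/44 = 803.32 → 803.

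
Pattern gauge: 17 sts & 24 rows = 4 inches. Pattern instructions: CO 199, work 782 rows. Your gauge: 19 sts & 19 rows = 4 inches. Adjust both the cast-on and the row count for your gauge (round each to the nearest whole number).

Stitches: 199 × 19/17 = 222.41 → 222.
Rows: 782 × 19/24 = 619.08 → 619.

Cast on 222 stitches; work 619 rows.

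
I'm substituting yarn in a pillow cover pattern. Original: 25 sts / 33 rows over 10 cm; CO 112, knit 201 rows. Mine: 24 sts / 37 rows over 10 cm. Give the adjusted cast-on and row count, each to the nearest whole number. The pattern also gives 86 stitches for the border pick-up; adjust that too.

Cast on 108 stitches; work 225 rows; border pick-up 83 stitches.

Stitches: 112 × 24/25 = 107.52 → 108.
Rows: 201 × 37/33 = 225.36 → 225.
border pick-up: 86 × 24/25 = 82.56 → 83.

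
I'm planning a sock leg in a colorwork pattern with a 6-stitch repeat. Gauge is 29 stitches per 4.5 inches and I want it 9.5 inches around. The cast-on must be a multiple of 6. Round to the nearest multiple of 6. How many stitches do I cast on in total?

29 / 4.5 = 6.444 sts per inch.
9.5 × 6.444 = 61.22 sts.
Nearest multiple of 6: 60.

60 stitches.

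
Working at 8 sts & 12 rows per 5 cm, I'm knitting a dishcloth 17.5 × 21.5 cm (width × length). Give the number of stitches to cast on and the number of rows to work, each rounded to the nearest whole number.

Cast on 28 stitches and work 52 rows.

Stitch gauge = 8/5 = 1.6 sts/cm; 17.5 × 1.6 = 28.00 → 28 sts.
Row gauge = 12/5 = 2.4 rows/cm; 21.5 × 2.4 = 51.60 → 52 rows.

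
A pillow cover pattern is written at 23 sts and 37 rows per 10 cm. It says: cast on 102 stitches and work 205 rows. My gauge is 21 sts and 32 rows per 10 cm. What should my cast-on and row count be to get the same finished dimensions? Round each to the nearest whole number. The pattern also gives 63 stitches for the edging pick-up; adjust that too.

Stitches: 102 × 21/23 = 93.13 → 93.
Rows: 205 × 32/37 = 177.30 → 177.
edging pick-up: 63 × 21/23 = 57.52 → 58.

Cast on 93 stitches; work 177 rows; edging pick-up 58 stitches.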